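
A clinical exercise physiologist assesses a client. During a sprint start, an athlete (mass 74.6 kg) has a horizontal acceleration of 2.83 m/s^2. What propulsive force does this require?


Propulsive force = mass * acceleration
= 74.6 kg * 2.83 m/s^2
= 211.12 N

211.12 N


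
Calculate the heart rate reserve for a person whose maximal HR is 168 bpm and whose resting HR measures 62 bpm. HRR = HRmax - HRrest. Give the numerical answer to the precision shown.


HRmax = 168 bpm
HRrest = 62 bpm
HRR = 168 - 62 = 106 bpm

106 bpm


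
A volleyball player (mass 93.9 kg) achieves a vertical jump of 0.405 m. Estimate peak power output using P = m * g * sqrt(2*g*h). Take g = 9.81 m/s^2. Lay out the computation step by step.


2 * g * h = 2 * 9.81 * 0.405 = 7.9461
sqrt(7.9461) = 2.818883 m/s
P = 93.9 * 9.81 * 2.818883 = 2596.64 W

2596.64 W


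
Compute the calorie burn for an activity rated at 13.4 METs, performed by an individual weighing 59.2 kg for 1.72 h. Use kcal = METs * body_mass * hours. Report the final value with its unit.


Product of METs and mass = 13.4 * 59.2 = 793.28
Total kcal = 793.28 * 1.72 = 1364.44 kcal

1364.44 kcal


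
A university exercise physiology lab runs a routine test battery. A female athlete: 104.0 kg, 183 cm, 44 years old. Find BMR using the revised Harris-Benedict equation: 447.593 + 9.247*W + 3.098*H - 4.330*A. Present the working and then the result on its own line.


Intercept = 447.593
Weight contribution = 9.247 * 104.0 = 961.688
Height contribution = 3.098 * 183 = 566.934
Age contribution = 4.33 * 44 = 190.52
BMR = 447.593 + 961.688 + 566.934 - 190.52
= 1785.7 kcal/day

1785.7 kcal/day


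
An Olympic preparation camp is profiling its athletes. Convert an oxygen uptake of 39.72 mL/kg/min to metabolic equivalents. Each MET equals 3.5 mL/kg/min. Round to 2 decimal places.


One MET = 3.5 mL/kg/min
Number of METs = 39.72 / 3.5
= 11.35 METs

11.35 METs


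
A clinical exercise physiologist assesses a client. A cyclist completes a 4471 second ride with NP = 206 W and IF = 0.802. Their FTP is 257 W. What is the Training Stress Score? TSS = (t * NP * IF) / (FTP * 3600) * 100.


t * NP * IF = 4471 * 206 * 0.802 = 738662.852
FTP * 3600 = 925200
TSS = (738662.852 / 925200) * 100 = 79.84

79.84 TSS


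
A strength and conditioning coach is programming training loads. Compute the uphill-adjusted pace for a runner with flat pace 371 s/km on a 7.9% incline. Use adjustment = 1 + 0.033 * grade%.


Adjustment factor = 1 + 0.033 * 7.9 = 1.2607
Grade-adjusted pace = 371 * 1.2607 = 467.72 s/km

467.72 s/km


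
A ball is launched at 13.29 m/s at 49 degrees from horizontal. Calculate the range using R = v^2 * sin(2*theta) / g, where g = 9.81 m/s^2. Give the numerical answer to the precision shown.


sin(2 * 49) = sin(98) = 0.990268
v^2 = 13.29^2 = 176.6241
R = 176.6241 * 0.990268 / 9.81
= 17.829 m

17.829 m


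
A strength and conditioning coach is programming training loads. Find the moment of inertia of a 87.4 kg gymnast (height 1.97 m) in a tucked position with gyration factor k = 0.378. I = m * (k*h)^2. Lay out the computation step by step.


Radius of gyration = 0.378 * 1.97 = 0.74466 m
I = 87.4 * 0.74466^2
= 87.4 * 0.554519
= 48.465 kg*m^2

48.465 kg*m^2


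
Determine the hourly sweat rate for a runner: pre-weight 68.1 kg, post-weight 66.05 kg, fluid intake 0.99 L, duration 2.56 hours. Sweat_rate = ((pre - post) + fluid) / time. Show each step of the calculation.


Mass lost = 68.1 - 66.05 = 2.05 kg
Add fluid consumed: 2.05 + 0.99 = 3.04 L total sweat
Sweat rate = 3.04 / 2.56 = 1.188 L/h

1.188 L/h


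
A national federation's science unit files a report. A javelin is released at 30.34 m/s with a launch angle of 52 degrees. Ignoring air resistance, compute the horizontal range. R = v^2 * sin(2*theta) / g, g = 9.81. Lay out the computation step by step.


Launch speed squared = 920.5156
sin(2 * 52 deg) = 0.970296
Range = 920.5156 * 0.970296 / 9.81
= 91.047 m

91.047 m


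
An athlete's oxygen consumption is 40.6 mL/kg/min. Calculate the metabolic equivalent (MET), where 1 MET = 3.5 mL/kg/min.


MET = VO2 / 3.5
= 40.6 / 3.5
= 11.6 METs

11.6 METs


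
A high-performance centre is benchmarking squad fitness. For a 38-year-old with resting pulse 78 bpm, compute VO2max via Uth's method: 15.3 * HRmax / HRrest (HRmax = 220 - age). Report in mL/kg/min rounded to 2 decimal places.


Step 1: HRmax = 220 - 38 = 182 bpm
Step 2: Ratio = 182 / 78 = 2.3333
Step 3: VO2max = 15.3 * 2.3333 = 35.7 mL/kg/min

35.7 mL/kg/min


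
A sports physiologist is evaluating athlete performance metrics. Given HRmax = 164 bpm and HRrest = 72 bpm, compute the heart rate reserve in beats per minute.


Heart rate reserve = maximum HR minus resting HR
HRR = 164 - 72 = 92 bpm

92 bpm


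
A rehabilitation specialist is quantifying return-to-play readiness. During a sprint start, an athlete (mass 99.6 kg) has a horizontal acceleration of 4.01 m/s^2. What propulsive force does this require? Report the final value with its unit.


Propulsive force = mass * acceleration
= 99.6 kg * 4.01 m/s^2
= 399.4 N

399.4 N


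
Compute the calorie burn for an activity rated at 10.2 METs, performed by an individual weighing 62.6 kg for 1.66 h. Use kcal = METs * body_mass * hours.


Product of METs and mass = 10.2 * 62.6 = 638.52
Total kcal = 638.52 * 1.66 = 1059.94 kcal

1059.94 kcal


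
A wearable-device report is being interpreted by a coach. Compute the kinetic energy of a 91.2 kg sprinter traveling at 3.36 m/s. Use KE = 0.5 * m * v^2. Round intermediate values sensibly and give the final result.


Velocity squared = 11.2896
KE = 0.5 * 91.2 * 11.2896 = 514.81 J

514.81 J


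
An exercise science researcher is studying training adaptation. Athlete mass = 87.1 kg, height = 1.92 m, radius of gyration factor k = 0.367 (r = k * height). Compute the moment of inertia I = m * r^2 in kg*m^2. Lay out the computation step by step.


r = k * height = 0.367 * 1.92 = 0.70464 m
r^2 = 0.70464^2 = 0.496518
I = 87.1 * 0.496518 = 43.247 kg*m^2

43.247 kg*m^2


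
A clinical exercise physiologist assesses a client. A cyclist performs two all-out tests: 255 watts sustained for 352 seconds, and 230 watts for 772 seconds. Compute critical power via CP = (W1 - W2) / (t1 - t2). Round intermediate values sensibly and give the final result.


W1 = P1 * t1 = 255 * 352 = 89760 J
W2 = P2 * t2 = 230 * 772 = 177560 J
CP = (89760 - 177560) / (352 - 772)
= 209.05 W

209.05 W


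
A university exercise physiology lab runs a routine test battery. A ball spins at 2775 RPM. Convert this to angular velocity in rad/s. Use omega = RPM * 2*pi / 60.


omega = 2775 * 2 * pi / 60
= 2775 * 6.28318531 / 60
= 17435.839 / 60
= 290.597 rad/s

290.597 rad/s


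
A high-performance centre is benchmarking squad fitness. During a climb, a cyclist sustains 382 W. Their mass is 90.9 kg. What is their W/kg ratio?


Power-to-weight = 382 W / 90.9 kg
= 4.202 W/kg

4.202 W/kg


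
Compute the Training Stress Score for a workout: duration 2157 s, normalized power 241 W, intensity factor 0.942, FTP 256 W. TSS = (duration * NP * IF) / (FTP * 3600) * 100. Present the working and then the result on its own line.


Product = 2157 * 241 * 0.942 = 489686.454
Base = 256 * 3600 = 921600
TSS = 489686.454 / 921600 * 100 = 53.13

53.13 TSS


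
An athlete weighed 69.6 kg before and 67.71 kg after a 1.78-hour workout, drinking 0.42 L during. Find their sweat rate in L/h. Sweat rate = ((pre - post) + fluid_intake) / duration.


Body mass change = 1.89 kg
Total sweat loss = 1.89 + 0.42 = 2.31 L
Rate = 2.31 / 1.78 = 1.298 L/h

1.298 L/h


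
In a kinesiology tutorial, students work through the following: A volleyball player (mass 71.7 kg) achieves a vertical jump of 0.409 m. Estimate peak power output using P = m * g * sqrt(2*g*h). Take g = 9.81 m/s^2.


2 * g * h = 2 * 9.81 * 0.409 = 8.02458
sqrt(8.02458) = 2.832769 m/s
P = 71.7 * 9.81 * 2.832769 = 1992.5 W

1992.5 W


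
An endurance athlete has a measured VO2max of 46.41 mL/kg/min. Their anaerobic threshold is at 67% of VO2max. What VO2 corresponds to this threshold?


Anaerobic threshold VO2 = VO2max * 67%
= 46.41 * 0.67
= 31.09 mL/kg/min

31.09 mL/kg/min


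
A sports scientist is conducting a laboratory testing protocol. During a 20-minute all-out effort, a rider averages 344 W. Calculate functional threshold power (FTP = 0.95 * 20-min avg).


FTP = 0.95 * 344
= 326.8 W

326.8 W


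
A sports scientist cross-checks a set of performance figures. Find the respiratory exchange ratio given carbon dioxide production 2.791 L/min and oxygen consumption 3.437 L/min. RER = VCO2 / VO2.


VCO2 = 2.791 L/min
VO2 = 3.437 L/min
RER = 2.791 / 3.437 = 0.812

0.812


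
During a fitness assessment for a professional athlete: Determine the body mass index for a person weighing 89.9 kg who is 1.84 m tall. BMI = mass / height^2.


BMI = mass / height^2
= 89.9 / 1.84^2
= 89.9 / 3.3856
= 26.55 kg/m^2

26.55 kg/m^2


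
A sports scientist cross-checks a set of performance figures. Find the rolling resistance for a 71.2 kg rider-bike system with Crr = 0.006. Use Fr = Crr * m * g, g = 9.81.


m * g = 71.2 * 9.81 = 698.472 N
Fr = 0.006 * 698.472 = 4.191 N

4.191 N


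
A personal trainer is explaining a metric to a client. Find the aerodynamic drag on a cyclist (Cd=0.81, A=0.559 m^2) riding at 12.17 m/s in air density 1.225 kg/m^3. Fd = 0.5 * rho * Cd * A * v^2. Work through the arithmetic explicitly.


Fd = 0.5 * 1.225 * 0.81 * 0.559 * 12.17^2
= 0.5 * 1.225 * 0.81 * 0.559 * 148.1089
= 41.076 N

41.076 N


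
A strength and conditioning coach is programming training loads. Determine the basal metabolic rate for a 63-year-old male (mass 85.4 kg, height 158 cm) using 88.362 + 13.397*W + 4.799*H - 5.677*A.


BMR = 88.362 + 13.397*85.4 + 4.799*158 - 5.677*63
= 1633.06 kcal/day

1633.06 kcal/day


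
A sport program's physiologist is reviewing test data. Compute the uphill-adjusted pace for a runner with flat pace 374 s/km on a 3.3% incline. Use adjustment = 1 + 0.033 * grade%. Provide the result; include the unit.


Adjustment factor = 1 + 0.033 * 3.3 = 1.1089
Grade-adjusted pace = 374 * 1.1089 = 414.73 s/km

414.73 s/km


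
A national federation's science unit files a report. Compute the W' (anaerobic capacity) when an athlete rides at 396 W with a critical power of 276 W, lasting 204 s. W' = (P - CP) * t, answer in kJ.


Above-CP power = 120 W
Duration = 204 s
W' = 120 * 204 = 24480 J
Convert: 24480 / 1000 = 24.48 kJ

24.48 kJ


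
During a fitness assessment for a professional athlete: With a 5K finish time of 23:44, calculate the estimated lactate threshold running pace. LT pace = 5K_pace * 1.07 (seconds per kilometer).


Race duration = 1424 s for 5 km
Average pace = 1424 / 5 = 284.8 s/km
LT pace = 284.8 * 1.07
= 304.74 s/km

304.74 s/km


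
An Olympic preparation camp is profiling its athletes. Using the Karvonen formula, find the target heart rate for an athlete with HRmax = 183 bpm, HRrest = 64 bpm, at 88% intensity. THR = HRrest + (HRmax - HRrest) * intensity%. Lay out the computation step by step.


HRR = 183 - 64 = 119
THR = 64 + 119 * 0.88
= 64 + 104.72
= 168.72 bpm

168.72 bpm


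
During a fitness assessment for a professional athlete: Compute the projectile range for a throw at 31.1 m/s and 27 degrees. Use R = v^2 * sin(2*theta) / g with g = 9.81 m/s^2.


Two times the angle = 54 degrees
sin(54) = 0.809017
R = 967.21 * 0.809017 / 9.81 = 79.764 m

79.764 m


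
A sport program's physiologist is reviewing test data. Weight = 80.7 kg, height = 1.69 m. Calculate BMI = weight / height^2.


height^2 = 1.69^2 = 2.8561
BMI = 80.7 / 2.8561 = 28.26 kg/m^2

28.26 kg/m^2


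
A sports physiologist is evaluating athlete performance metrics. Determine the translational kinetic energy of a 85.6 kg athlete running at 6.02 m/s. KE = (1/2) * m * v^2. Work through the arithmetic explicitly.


KE = 0.5 * m * v^2
= 0.5 * 85.6 * 6.02^2
= 0.5 * 85.6 * 36.2404
= 1551.09 J

1551.09 J


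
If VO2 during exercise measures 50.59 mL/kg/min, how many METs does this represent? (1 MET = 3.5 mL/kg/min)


METs = VO2 / 3.5 = 50.59 / 3.5 = 14.45

14.45 METs


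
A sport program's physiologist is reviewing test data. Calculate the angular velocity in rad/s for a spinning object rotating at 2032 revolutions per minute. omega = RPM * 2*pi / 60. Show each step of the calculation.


omega = RPM * 2*pi / 60
= 2032 * 6.28318531 / 60
= 212.791 rad/s

212.791 rad/s


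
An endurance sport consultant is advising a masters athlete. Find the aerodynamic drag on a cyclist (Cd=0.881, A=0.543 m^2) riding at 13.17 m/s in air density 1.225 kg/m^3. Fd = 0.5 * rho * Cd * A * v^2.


Fd = 0.5 * 1.225 * 0.881 * 0.543 * 13.17^2
= 0.5 * 1.225 * 0.881 * 0.543 * 173.4489
= 50.822 N

50.822 N


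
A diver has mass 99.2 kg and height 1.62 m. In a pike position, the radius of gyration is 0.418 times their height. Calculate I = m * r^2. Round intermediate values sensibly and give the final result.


r = 0.418 * 1.62 = 0.67716 m
I = m * r^2 = 99.2 * 0.458546 = 45.488 kg*m^2

45.488 kg*m^2


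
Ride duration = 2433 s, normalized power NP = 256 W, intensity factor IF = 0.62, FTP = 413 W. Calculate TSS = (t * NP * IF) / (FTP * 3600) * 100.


Numerator = 2433 * 256 * 0.62 = 386165.76
Denominator = 413 * 3600 = 1486800
TSS = 386165.76 / 1486800 * 100
= 25.97

25.97 TSS


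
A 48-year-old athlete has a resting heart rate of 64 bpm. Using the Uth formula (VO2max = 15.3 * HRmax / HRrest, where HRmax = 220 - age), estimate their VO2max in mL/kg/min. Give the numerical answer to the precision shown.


HRmax = 220 - 48 = 172 bpm
Ratio = HRmax / HRrest = 172 / 64 = 2.6875
VO2max = 15.3 * 2.6875 = 41.12 mL/kg/min

41.12 mL/kg/min


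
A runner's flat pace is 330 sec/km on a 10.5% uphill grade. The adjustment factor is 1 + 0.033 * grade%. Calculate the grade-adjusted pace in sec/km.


Factor = 1 + 0.033 * 10.5 = 1.3465
Adjusted pace = 330 * 1.3465
= 444.35 sec/km

444.35 s/km


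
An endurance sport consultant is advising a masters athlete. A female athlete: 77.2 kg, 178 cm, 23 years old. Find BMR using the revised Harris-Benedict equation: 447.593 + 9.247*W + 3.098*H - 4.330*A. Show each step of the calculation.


Intercept = 447.593
Weight contribution = 9.247 * 77.2 = 713.8684
Height contribution = 3.098 * 178 = 551.444
Age contribution = 4.33 * 23 = 99.59
BMR = 447.593 + 713.8684 + 551.444 - 99.59
= 1613.32 kcal/day

1613.32 kcal/day


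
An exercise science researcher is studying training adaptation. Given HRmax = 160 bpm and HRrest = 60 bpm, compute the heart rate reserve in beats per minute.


Heart rate reserve = maximum HR minus resting HR
HRR = 160 - 60 = 100 bpm

100 bpm


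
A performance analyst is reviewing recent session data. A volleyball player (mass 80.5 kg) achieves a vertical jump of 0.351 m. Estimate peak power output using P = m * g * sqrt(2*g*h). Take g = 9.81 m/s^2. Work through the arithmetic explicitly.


2 * g * h = 2 * 9.81 * 0.351 = 6.88662
sqrt(6.88662) = 2.624237 m/s
P = 80.5 * 9.81 * 2.624237 = 2072.37 W

2072.37 W


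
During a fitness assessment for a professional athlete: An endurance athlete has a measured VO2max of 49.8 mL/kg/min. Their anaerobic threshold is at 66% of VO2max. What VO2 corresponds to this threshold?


Anaerobic threshold VO2 = VO2max * 66%
= 49.8 * 0.66
= 32.87 mL/kg/min

32.87 mL/kg/min


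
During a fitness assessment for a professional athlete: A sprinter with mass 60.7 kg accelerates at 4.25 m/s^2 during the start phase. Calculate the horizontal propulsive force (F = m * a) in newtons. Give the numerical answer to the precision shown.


F = m * a
= 60.7 * 4.25
= 257.98 N

257.98 N


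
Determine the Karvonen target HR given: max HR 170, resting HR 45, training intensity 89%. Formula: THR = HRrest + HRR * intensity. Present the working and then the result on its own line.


HRR = HRmax - HRrest = 170 - 45 = 125
THR = 45 + 125 * 0.89
= 156.25 bpm

156.25 bpm


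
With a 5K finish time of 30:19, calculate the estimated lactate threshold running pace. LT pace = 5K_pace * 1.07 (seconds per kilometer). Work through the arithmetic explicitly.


Race duration = 1819 s for 5 km
Average pace = 1819 / 5 = 363.8 s/km
LT pace = 363.8 * 1.07
= 389.27 s/km

389.27 s/km


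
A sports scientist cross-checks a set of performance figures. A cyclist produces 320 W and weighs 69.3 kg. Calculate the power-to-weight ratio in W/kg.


P/W = power / mass
= 320 / 69.3
= 4.618 W/kg

4.618 W/kg


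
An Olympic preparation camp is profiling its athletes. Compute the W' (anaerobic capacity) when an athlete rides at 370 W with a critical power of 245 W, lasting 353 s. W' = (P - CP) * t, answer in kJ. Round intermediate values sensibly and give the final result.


Above-CP power = 125 W
Duration = 353 s
W' = 125 * 353 = 44125 J
Convert: 44125 / 1000 = 44.125 kJ

44.125 kJ


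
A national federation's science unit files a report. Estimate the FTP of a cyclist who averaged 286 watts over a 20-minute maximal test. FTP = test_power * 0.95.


FTP = 286 * 0.95 = 271.7 W

271.7 W


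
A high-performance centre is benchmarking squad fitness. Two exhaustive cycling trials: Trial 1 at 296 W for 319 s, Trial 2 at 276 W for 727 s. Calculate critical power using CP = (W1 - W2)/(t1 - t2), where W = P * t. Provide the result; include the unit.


W1 = 296 * 319 = 94424 J
W2 = 276 * 727 = 200652 J
CP = (94424 - 200652) / (319 - 727)
= -106228 / -408
= 260.36 W

260.36 W


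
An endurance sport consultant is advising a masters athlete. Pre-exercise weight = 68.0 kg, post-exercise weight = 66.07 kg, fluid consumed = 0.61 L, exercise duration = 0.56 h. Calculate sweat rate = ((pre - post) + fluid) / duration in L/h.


Weight loss = 68.0 - 66.07 = 1.93 kg (approx L)
Total sweat = 1.93 + 0.61 = 2.54 L
Sweat rate = 2.54 / 0.56 = 4.536 L/h

4.536 L/h


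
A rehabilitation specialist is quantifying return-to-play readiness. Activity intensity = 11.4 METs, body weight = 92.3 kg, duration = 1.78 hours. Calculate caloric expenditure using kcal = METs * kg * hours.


kcal = 11.4 * 92.3 * 1.78
= 1052.22 * 1.78
= 1872.95 kcal

1872.95 kcal


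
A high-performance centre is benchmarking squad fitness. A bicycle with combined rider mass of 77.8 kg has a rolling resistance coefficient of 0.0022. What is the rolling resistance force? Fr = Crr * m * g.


Fr = 0.0022 * 77.8 * 9.81
= 0.17116 * 9.81
= 1.679 N

1.679 N


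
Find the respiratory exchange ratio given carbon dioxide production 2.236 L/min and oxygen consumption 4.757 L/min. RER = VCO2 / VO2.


VCO2 = 2.236 L/min
VO2 = 4.757 L/min
RER = 2.236 / 4.757 = 0.47

0.47


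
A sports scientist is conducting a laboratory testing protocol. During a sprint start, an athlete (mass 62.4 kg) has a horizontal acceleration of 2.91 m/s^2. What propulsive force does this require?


Propulsive force = mass * acceleration
= 62.4 kg * 2.91 m/s^2
= 181.58 N

181.58 N


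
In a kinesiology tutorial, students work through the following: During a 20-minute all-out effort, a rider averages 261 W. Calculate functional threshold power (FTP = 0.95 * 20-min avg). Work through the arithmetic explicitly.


FTP = 0.95 * 261
= 247.95 W

247.95 W


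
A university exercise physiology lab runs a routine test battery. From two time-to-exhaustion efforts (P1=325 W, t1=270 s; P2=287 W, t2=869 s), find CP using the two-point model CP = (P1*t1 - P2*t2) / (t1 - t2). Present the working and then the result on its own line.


Work in trial 1 = 87750 J
Work in trial 2 = 249403 J
Delta work = -161653 J
Delta time = -599 s
CP = -161653 / -599 = 269.87 W

269.87 W


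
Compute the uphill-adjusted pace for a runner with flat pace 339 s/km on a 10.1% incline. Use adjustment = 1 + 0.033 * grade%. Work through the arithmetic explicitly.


Adjustment factor = 1 + 0.033 * 10.1 = 1.3333
Grade-adjusted pace = 339 * 1.3333 = 451.99 s/km

451.99 s/km


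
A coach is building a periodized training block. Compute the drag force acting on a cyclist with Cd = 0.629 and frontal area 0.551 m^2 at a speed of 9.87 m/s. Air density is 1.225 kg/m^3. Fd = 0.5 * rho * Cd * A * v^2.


Step 1: v^2 = 97.4169
Step 2: Fd = 0.5 * 1.225 * 0.629 * 0.551 * 97.4169
= 20.68 N

20.68 N


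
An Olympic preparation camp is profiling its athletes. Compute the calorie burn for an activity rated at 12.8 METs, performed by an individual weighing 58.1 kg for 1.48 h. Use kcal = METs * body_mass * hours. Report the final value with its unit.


Product of METs and mass = 12.8 * 58.1 = 743.68
Total kcal = 743.68 * 1.48 = 1100.65 kcal

1100.65 kcal


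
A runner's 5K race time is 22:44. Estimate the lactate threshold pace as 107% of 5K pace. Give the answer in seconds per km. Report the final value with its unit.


Total race time = 22*60 + 44 = 1364 seconds
5K pace = 1364 / 5 = 272.8 sec/km
LT pace = 272.8 * 1.07 = 291.9 sec/km

291.9 s/km


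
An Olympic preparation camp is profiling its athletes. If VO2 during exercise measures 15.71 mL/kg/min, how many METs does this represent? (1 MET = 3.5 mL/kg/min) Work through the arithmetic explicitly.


METs = VO2 / 3.5 = 15.71 / 3.5 = 4.49

4.49 METs


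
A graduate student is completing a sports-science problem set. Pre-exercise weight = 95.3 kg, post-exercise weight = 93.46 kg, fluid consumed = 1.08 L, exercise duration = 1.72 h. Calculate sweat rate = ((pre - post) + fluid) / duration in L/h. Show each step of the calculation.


Weight loss = 95.3 - 93.46 = 1.84 kg (approx L)
Total sweat = 1.84 + 1.08 = 2.92 L
Sweat rate = 2.92 / 1.72 = 1.698 L/h

1.698 L/h


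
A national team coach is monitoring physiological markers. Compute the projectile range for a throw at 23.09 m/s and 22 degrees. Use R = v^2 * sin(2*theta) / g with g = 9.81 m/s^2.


Two times the angle = 44 degrees
sin(44) = 0.694658
R = 533.1481 * 0.694658 / 9.81 = 37.753 m

37.753 m


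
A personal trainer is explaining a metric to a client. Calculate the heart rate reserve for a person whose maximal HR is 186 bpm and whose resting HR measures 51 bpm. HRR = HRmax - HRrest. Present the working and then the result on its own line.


HRmax = 186 bpm
HRrest = 51 bpm
HRR = 186 - 51 = 135 bpm

135 bpm


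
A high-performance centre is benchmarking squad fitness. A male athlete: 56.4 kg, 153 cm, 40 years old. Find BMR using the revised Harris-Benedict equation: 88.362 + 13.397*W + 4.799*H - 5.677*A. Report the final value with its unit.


Intercept = 88.362
Weight contribution = 13.397 * 56.4 = 755.5908
Height contribution = 4.799 * 153 = 734.247
Age contribution = 5.677 * 40 = 227.08
BMR = 88.362 + 755.5908 + 734.247 - 227.08
= 1351.12 kcal/day

1351.12 kcal/day


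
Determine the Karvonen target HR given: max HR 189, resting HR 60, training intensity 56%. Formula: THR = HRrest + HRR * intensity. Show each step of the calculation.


HRR = HRmax - HRrest = 189 - 60 = 129
THR = 60 + 129 * 0.56
= 132.24 bpm

132.24 bpm


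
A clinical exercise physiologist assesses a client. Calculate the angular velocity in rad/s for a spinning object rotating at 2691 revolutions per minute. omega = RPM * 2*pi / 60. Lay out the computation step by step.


omega = RPM * 2*pi / 60
= 2691 * 6.28318531 / 60
= 281.801 rad/s

281.801 rad/s


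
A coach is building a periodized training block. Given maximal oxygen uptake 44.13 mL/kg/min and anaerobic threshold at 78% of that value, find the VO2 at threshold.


Percentage as decimal = 0.78
VO2 at AT = 44.13 * 0.78 = 34.42 mL/kg/min

34.42 mL/kg/min


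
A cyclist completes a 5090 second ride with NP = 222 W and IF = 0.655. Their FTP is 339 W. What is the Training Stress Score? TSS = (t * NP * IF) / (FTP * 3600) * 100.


t * NP * IF = 5090 * 222 * 0.655 = 740136.9
FTP * 3600 = 1220400
TSS = (740136.9 / 1220400) * 100 = 60.65

60.65 TSS


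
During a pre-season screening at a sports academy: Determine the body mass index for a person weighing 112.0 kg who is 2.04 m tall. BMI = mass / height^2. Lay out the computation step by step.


BMI = mass / height^2
= 112.0 / 2.04^2
= 112.0 / 4.1616
= 26.91 kg/m^2

26.91 kg/m^2


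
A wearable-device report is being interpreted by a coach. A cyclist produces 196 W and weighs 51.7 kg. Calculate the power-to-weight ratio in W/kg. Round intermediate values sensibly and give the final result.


P/W = power / mass
= 196 / 51.7
= 3.791 W/kg

3.791 W/kg


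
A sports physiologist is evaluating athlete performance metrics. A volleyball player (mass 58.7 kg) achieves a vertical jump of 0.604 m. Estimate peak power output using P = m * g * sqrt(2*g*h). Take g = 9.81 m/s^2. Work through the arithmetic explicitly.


2 * g * h = 2 * 9.81 * 0.604 = 11.85048
sqrt(11.85048) = 3.442453 m/s
P = 58.7 * 9.81 * 3.442453 = 1982.33 W

1982.33 W


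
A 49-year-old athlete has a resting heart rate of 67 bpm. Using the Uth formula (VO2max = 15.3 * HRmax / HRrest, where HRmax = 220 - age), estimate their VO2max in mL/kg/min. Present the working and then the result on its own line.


HRmax = 220 - 49 = 171 bpm
Ratio = HRmax / HRrest = 171 / 67 = 2.5522
VO2max = 15.3 * 2.5522 = 39.05 mL/kg/min

39.05 mL/kg/min


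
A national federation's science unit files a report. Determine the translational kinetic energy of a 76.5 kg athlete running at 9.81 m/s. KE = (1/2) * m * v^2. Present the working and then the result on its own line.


KE = 0.5 * m * v^2
= 0.5 * 76.5 * 9.81^2
= 0.5 * 76.5 * 96.2361
= 3681.03 J

3681.03 J


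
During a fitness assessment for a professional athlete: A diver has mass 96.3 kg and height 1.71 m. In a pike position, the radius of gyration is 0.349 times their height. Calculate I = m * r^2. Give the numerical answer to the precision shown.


r = 0.349 * 1.71 = 0.59679 m
I = m * r^2 = 96.3 * 0.356158 = 34.298 kg*m^2

34.298 kg*m^2


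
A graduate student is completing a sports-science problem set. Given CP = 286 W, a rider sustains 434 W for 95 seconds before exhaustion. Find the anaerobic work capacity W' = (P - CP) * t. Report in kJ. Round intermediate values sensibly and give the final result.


Excess power = 434 - 286 = 148 W
Work above CP = 148 * 95 = 14060 J
W' = 14.06 kJ

14.06 kJ


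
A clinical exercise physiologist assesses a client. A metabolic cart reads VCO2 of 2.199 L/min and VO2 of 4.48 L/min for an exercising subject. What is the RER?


RER = VCO2 / VO2 = 2.199 / 4.48 = 0.4908

0.4908


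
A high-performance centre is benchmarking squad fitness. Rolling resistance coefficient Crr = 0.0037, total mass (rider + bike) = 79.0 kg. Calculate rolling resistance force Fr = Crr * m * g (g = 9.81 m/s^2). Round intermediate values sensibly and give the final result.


Fr = Crr * m * g
= 0.0037 * 79.0 * 9.81
= 2.867 N

2.867 N


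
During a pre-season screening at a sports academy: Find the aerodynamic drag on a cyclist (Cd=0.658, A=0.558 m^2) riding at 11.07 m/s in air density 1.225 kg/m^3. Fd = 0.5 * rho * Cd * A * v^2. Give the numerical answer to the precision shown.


Fd = 0.5 * 1.225 * 0.658 * 0.558 * 11.07^2
= 0.5 * 1.225 * 0.658 * 0.558 * 122.5449
= 27.559 N

27.559 N


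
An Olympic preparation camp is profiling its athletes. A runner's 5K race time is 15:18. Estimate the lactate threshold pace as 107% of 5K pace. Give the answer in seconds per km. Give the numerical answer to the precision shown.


Total race time = 15*60 + 18 = 918 seconds
5K pace = 918 / 5 = 183.6 sec/km
LT pace = 183.6 * 1.07 = 196.45 sec/km

196.45 s/km


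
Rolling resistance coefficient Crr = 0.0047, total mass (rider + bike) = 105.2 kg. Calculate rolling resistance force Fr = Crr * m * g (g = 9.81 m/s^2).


Fr = Crr * m * g
= 0.0047 * 105.2 * 9.81
= 4.85 N

4.85 N


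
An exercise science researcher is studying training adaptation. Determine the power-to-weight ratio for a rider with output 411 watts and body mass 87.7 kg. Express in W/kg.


P/W = 411 / 87.7 = 4.686 W/kg

4.686 W/kg


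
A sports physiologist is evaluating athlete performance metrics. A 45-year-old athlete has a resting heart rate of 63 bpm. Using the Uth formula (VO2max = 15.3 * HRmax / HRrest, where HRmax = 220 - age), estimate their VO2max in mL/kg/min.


HRmax = 220 - 45 = 175 bpm
Ratio = HRmax / HRrest = 175 / 63 = 2.7778
VO2max = 15.3 * 2.7778 = 42.5 mL/kg/min

42.5 mL/kg/min


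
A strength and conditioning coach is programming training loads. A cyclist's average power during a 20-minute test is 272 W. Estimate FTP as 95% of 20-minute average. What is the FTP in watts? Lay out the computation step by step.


FTP = 20-min power * 0.95
= 272 * 0.95
= 258.4 W

258.4 W


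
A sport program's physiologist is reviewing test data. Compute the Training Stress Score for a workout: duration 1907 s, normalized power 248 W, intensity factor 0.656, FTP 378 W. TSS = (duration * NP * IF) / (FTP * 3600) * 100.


Product = 1907 * 248 * 0.656 = 310246.016
Base = 378 * 3600 = 1360800
TSS = 310246.016 / 1360800 * 100 = 22.8

22.8 TSS


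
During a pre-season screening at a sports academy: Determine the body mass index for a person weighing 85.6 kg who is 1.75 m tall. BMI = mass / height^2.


BMI = mass / height^2
= 85.6 / 1.75^2
= 85.6 / 3.0625
= 27.95 kg/m^2

27.95 kg/m^2


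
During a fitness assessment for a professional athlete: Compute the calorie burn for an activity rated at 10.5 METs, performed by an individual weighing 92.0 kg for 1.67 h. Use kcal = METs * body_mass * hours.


Product of METs and mass = 10.5 * 92.0 = 966.0
Total kcal = 966.0 * 1.67 = 1613.22 kcal

1613.22 kcal


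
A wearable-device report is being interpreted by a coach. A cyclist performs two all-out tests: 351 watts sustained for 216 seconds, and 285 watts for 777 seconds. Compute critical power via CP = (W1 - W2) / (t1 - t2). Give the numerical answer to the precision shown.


W1 = P1 * t1 = 351 * 216 = 75816 J
W2 = P2 * t2 = 285 * 777 = 221445 J
CP = (75816 - 221445) / (216 - 777)
= 259.59 W

259.59 W


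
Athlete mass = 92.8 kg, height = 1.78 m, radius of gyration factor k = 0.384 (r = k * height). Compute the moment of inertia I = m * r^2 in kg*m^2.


r = k * height = 0.384 * 1.78 = 0.68352 m
r^2 = 0.68352^2 = 0.4672
I = 92.8 * 0.4672 = 43.356 kg*m^2

43.356 kg*m^2


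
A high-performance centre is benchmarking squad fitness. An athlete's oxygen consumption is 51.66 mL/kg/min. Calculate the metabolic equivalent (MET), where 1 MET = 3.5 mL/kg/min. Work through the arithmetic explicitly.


MET = VO2 / 3.5
= 51.66 / 3.5
= 14.76 METs

14.76 METs


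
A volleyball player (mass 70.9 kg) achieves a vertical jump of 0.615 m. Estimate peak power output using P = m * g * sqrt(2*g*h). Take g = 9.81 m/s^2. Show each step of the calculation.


2 * g * h = 2 * 9.81 * 0.615 = 12.0663
sqrt(12.0663) = 3.473658 m/s
P = 70.9 * 9.81 * 3.473658 = 2416.03 W

2416.03 W


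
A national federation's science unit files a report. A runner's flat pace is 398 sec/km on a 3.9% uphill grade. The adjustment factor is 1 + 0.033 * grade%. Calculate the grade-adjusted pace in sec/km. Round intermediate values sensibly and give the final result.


Factor = 1 + 0.033 * 3.9 = 1.1287
Adjusted pace = 398 * 1.1287
= 449.22 sec/km

449.22 s/km


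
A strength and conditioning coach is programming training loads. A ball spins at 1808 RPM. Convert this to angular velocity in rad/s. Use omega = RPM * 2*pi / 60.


omega = 1808 * 2 * pi / 60
= 1808 * 6.28318531 / 60
= 11359.999 / 60
= 189.333 rad/s

189.333 rad/s


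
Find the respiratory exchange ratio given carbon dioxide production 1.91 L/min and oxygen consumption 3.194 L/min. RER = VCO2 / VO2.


VCO2 = 1.91 L/min
VO2 = 3.194 L/min
RER = 1.91 / 3.194 = 0.598

0.598


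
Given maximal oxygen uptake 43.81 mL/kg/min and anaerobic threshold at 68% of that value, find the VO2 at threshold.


Percentage as decimal = 0.68
VO2 at AT = 43.81 * 0.68 = 29.79 mL/kg/min

29.79 mL/kg/min


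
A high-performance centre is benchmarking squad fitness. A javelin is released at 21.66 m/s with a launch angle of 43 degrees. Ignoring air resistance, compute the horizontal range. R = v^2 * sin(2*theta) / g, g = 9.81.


Launch speed squared = 469.1556
sin(2 * 43 deg) = 0.997564
Range = 469.1556 * 0.997564 / 9.81
= 47.708 m

47.708 m


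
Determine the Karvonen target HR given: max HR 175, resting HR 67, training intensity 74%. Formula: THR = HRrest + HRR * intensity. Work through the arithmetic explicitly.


HRR = HRmax - HRrest = 175 - 67 = 108
THR = 67 + 108 * 0.74
= 146.92 bpm

146.92 bpm


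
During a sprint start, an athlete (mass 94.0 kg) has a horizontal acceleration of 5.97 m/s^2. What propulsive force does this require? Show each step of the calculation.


Propulsive force = mass * acceleration
= 94.0 kg * 5.97 m/s^2
= 561.18 N

561.18 N


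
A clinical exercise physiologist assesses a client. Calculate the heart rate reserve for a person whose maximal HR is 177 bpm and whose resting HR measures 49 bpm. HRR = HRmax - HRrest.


HRmax = 177 bpm
HRrest = 49 bpm
HRR = 177 - 49 = 128 bpm

128 bpm


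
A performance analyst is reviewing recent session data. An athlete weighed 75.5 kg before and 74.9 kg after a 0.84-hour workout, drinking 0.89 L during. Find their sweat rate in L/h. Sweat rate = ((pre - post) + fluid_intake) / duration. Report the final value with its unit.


Body mass change = 0.6 kg
Total sweat loss = 0.6 + 0.89 = 1.49 L
Rate = 1.49 / 0.84 = 1.774 L/h

1.774 L/h


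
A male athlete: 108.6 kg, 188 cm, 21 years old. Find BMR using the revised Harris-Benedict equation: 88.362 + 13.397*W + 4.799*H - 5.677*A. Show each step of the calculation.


Intercept = 88.362
Weight contribution = 13.397 * 108.6 = 1454.9142
Height contribution = 4.799 * 188 = 902.212
Age contribution = 5.677 * 21 = 119.217
BMR = 88.362 + 1454.9142 + 902.212 - 119.217
= 2326.27 kcal/day

2326.27 kcal/day


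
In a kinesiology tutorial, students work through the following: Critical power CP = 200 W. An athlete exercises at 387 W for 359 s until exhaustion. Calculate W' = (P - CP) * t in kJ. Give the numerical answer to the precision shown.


P - CP = 387 - 200 = 187 W
W' = 187 * 359 = 67133 J
= 67133 / 1000 = 67.133 kJ

67.133 kJ


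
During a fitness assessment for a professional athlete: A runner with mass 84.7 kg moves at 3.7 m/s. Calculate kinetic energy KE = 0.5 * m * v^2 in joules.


v^2 = 3.7^2 = 13.69
KE = 0.5 * 84.7 * 13.69
= 579.77 J

579.77 J


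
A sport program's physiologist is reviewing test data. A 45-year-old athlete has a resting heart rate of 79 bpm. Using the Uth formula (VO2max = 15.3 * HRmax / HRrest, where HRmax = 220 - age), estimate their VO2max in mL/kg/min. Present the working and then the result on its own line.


HRmax = 220 - 45 = 175 bpm
Ratio = HRmax / HRrest = 175 / 79 = 2.2152
VO2max = 15.3 * 2.2152 = 33.89 mL/kg/min

33.89 mL/kg/min


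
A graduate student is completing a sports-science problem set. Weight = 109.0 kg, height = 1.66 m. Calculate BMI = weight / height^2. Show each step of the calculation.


height^2 = 1.66^2 = 2.7556
BMI = 109.0 / 2.7556 = 39.56 kg/m^2

39.56 kg/m^2


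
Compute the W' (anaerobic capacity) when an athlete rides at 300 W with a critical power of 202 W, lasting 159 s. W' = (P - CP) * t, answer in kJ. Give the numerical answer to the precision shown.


Above-CP power = 98 W
Duration = 159 s
W' = 98 * 159 = 15582 J
Convert: 15582 / 1000 = 15.582 kJ

15.582 kJ


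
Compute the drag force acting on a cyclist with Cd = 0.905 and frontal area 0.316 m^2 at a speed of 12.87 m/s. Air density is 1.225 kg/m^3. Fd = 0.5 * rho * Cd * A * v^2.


Step 1: v^2 = 165.6369
Step 2: Fd = 0.5 * 1.225 * 0.905 * 0.316 * 165.6369
= 29.013 N

29.013 N


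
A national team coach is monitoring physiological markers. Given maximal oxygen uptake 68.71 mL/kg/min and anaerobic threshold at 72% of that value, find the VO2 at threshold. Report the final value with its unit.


Percentage as decimal = 0.72
VO2 at AT = 68.71 * 0.72 = 49.47 mL/kg/min

49.47 mL/kg/min


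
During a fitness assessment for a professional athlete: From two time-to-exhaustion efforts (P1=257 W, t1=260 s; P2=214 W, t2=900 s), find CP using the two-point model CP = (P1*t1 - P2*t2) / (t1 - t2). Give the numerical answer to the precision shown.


Work in trial 1 = 66820 J
Work in trial 2 = 192600 J
Delta work = -125780 J
Delta time = -640 s
CP = -125780 / -640 = 196.53 W

196.53 W


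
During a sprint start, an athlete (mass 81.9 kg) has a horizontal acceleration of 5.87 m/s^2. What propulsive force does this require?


Propulsive force = mass * acceleration
= 81.9 kg * 5.87 m/s^2
= 480.75 N

480.75 N


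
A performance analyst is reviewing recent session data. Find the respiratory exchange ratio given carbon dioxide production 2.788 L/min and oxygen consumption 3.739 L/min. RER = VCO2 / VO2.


VCO2 = 2.788 L/min
VO2 = 3.739 L/min
RER = 2.788 / 3.739 = 0.7457

0.7457


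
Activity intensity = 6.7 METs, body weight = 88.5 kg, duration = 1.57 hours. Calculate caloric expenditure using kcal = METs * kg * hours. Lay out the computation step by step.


kcal = 6.7 * 88.5 * 1.57
= 592.95 * 1.57
= 930.93 kcal

930.93 kcal


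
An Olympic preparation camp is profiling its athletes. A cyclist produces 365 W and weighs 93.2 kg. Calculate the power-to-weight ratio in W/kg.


P/W = power / mass
= 365 / 93.2
= 3.916 W/kg

3.916 W/kg


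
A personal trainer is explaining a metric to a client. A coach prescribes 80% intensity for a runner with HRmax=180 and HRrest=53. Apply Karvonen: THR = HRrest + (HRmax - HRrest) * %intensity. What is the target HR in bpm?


Heart rate reserve = 180 - 53 = 127
Intensity fraction = 80 / 100 = 0.8
THR = 53 + 127 * 0.8 = 154.6 bpm

154.6 bpm


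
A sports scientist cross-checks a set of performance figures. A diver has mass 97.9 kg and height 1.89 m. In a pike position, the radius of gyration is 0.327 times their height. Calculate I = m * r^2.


r = 0.327 * 1.89 = 0.61803 m
I = m * r^2 = 97.9 * 0.381961 = 37.394 kg*m^2

37.394 kg*m^2


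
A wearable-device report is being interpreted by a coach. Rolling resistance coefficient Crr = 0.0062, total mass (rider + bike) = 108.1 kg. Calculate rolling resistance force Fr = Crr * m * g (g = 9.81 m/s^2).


Fr = Crr * m * g
= 0.0062 * 108.1 * 9.81
= 6.575 N

6.575 N


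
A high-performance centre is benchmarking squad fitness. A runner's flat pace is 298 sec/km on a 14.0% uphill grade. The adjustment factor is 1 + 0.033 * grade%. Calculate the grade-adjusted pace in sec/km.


Factor = 1 + 0.033 * 14.0 = 1.462
Adjusted pace = 298 * 1.462
= 435.68 sec/km

435.68 s/km


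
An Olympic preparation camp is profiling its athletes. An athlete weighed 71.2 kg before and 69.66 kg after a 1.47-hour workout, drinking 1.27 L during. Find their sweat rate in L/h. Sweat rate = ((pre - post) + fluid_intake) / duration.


Body mass change = 1.54 kg
Total sweat loss = 1.54 + 1.27 = 2.81 L
Rate = 2.81 / 1.47 = 1.912 L/h

1.912 L/h


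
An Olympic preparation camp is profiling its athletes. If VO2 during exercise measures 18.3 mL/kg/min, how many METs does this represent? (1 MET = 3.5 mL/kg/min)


METs = VO2 / 3.5 = 18.3 / 3.5 = 5.23

5.23 METs


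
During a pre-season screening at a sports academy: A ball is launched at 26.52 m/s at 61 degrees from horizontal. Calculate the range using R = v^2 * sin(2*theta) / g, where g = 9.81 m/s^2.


sin(2 * 61) = sin(122) = 0.848048
v^2 = 26.52^2 = 703.3104
R = 703.3104 * 0.848048 / 9.81
= 60.799 m

60.799 m


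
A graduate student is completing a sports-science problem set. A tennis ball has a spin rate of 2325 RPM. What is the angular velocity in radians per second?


Convert RPM to rad/s: multiply by 2*pi and divide by 60
omega = 2325 * 2 * pi / 60
= 243.473 rad/s

243.473 rad/s
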